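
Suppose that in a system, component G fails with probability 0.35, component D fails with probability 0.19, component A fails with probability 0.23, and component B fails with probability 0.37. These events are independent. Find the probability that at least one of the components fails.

0.74459485

Since the events are independent, P(none) is the product of the individual non-occurrence probabilities.
P(none) = (1 − 0.35) × (1 − 0.19) × (1 − 0.23) × (1 − 0.37) = 0.65 × 0.81 × 0.77 × 0.63 = 0.25540515
P(at least one) = 1 − 0.25540515 = 0.74459485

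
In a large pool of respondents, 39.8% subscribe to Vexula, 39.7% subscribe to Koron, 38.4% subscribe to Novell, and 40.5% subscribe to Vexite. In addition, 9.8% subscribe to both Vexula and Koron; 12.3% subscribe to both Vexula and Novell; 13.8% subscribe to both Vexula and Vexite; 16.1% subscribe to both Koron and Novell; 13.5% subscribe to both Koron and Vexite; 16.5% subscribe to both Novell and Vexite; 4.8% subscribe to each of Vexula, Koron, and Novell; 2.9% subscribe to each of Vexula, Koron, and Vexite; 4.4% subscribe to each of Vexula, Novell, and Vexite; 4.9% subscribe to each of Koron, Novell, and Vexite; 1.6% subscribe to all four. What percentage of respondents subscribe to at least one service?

91.8%

P(≥1) = 39.8 + 39.7 + 38.4 + 40.5 − 9.8 − 12.3 − 13.8 − 16.1 − 13.5 − 16.5 + 4.8 + 2.9 + 4.4 + 4.9 − 1.6 = 91.8%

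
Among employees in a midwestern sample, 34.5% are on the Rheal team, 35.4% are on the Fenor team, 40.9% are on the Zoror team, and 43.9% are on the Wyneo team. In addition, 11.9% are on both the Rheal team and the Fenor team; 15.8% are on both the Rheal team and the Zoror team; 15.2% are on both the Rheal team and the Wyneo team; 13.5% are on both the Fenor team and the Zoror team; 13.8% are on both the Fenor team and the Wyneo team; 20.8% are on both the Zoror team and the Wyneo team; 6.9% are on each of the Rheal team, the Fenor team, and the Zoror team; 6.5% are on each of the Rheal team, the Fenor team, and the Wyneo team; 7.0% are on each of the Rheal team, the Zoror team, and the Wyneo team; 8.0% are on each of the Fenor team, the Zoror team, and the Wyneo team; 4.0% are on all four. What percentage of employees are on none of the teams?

By inclusion-exclusion,
P(at least one) = 34.5 + 35.4 + 40.9 + 43.9 − 11.9 − 15.8 − 15.2 − 13.5 − 13.8 − 20.8 + 6.9 + 6.5 + 7.0 + 8.0 − 4.0 = 88.1%
P(none) = 100% − 88.1% = 11.9%

11.9%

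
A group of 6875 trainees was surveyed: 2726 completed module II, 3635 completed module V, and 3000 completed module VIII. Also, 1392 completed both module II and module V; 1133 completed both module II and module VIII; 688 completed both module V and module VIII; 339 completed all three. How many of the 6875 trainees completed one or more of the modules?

6487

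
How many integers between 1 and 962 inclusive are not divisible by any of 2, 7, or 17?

388

⌊962/2⌋ + ⌊962/7⌋ + ⌊962/17⌋ − ⌊962/14⌋ − ⌊962/34⌋ − ⌊962/119⌋ + ⌊962/238⌋ = 481 + 137 + 56 − 68 − 28 − 8 + 4 = 574
962 − 574 = 388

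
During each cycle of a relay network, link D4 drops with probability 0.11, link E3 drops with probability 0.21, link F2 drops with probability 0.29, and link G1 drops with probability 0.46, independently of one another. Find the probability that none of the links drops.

P(none) = (1 − 0.11) × (1 − 0.21) × (1 − 0.29) × (1 − 0.46) = 0.89 × 0.79 × 0.71 × 0.54 = 0.26956854

0.26956854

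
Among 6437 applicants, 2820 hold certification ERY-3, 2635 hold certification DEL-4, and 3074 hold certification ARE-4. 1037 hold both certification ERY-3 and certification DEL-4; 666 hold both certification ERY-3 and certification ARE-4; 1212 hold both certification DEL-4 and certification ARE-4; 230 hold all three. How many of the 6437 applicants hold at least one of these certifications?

5844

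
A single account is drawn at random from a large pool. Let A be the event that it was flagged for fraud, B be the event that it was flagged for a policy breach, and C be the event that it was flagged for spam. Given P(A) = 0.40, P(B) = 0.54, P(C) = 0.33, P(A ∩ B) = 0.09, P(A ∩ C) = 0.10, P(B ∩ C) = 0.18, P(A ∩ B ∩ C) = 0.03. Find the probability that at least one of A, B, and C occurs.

0.93

P(A ∪ B ∪ C) = 0.40 + 0.54 + 0.33 − 0.09 − 0.10 − 0.18 + 0.03 = 0.93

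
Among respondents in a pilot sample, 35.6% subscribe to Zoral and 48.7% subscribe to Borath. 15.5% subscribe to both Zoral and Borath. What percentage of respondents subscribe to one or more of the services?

68.8%

Inclusion–exclusion gives
P(≥1) = 35.6 + 48.7 − 15.5 = 68.8%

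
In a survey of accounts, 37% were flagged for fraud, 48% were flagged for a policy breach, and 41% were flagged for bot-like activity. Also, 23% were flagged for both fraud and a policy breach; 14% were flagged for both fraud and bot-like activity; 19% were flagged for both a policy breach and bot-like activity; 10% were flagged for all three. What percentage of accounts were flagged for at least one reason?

80%

Using inclusion–exclusion:
P(≥1) = 37 + 48 + 41 − 23 − 14 − 19 + 10 = 80%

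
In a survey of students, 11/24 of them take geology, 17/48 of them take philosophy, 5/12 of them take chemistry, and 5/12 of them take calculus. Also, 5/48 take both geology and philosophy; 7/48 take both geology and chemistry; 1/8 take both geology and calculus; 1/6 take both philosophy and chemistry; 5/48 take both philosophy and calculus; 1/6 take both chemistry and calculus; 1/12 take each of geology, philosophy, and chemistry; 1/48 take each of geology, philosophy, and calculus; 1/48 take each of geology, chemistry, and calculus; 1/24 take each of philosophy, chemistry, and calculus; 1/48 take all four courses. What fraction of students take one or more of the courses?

P(union) = 11/24 + 17/48 + 5/12 + 5/12 − 5/48 − 7/48 − 1/8 − 1/6 − 5/48 − 1/6 + 1/12 + 1/48 + 1/48 + 1/24 − 1/48 = 47/48

47/48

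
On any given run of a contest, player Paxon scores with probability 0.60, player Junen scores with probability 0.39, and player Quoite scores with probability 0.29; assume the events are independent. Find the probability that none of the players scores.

0.17324

Since the events are independent, P(none) is the product of the individual non-occurrence probabilities.
P(none) = (1 − 0.60) × (1 − 0.39) × (1 − 0.29) = 0.40 × 0.61 × 0.71 = 0.17324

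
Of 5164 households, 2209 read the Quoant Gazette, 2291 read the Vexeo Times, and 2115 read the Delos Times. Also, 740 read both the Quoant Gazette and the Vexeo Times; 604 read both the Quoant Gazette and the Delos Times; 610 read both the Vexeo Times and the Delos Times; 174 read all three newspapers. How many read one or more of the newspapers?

4835

By inclusion-exclusion,
|union| = 2209 + 2291 + 2115 − 740 − 604 − 610 + 174 = 4835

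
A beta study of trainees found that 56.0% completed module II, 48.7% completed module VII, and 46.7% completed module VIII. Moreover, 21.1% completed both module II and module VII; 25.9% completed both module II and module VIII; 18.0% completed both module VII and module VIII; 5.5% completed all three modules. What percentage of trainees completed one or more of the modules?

91.9%

P(at least one) = 56.0 + 48.7 + 46.7 − 21.1 − 25.9 − 18.0 + 5.5 = 91.9%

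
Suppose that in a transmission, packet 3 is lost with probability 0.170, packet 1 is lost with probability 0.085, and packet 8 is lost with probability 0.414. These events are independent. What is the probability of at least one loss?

0.5549623

Independence gives P(none) = ∏(1 − pᵢ).
P(none) = (1 − 0.170) × (1 − 0.085) × (1 − 0.414) = 0.830 × 0.915 × 0.586 = 0.4450377
P(at least one) = 1 − 0.4450377 = 0.5549623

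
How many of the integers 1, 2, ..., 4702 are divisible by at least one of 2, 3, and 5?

3448

By inclusion–exclusion:
2351 + 1567 + 940 − 783 − 470 − 313 + 156 = 3448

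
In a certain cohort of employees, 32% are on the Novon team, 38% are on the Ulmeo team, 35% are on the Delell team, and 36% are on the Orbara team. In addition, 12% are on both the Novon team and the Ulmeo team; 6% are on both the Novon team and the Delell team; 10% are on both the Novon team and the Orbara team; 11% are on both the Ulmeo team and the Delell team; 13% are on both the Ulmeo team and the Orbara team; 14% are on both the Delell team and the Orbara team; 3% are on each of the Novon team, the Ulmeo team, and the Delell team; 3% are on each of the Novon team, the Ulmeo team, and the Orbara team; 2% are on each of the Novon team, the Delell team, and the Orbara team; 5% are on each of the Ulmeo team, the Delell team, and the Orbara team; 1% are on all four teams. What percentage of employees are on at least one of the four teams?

87%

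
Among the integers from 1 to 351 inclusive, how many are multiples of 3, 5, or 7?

floor(351/3) + floor(351/5) + floor(351/7) − floor(351/15) − floor(351/21) − floor(351/35) + floor(351/105) = 117 + 70 + 50 − 23 − 16 − 10 + 3 = 191

191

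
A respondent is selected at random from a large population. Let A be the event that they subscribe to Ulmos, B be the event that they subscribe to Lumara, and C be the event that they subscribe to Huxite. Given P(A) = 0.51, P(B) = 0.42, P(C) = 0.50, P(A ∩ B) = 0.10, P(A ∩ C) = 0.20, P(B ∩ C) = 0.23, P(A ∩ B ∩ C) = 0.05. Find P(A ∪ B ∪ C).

By inclusion-exclusion,
P(A ∪ B ∪ C) = 0.51 + 0.42 + 0.50 − 0.10 − 0.20 − 0.23 + 0.05 = 0.95

0.95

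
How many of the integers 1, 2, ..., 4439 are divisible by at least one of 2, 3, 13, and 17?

⌊4439/2⌋ + ⌊4439/3⌋ + ⌊4439/13⌋ + ⌊4439/17⌋ − ⌊4439/6⌋ − ⌊4439/26⌋ − ⌊4439/34⌋ − ⌊4439/39⌋ − ⌊4439/51⌋ − ⌊4439/221⌋ + ⌊4439/78⌋ + ⌊4439/102⌋ + ⌊4439/442⌋ + ⌊4439/663⌋ − ⌊4439/1326⌋ = 2219 + 1479 + 341 + 261 − 739 − 170 − 130 − 113 − 87 − 20 + 56 + 43 + 10 + 6 − 3 = 3153

3153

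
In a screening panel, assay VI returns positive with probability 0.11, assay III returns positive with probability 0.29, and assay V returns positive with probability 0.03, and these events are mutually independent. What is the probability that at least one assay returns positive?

Since the events are independent, P(none) is the product of the individual non-occurrence probabilities.
P(none) = (1 − 0.11) × (1 − 0.29) × (1 − 0.03) = 0.89 × 0.71 × 0.97 = 0.612943
P(at least one) = 1 − 0.612943 = 0.387057

0.387057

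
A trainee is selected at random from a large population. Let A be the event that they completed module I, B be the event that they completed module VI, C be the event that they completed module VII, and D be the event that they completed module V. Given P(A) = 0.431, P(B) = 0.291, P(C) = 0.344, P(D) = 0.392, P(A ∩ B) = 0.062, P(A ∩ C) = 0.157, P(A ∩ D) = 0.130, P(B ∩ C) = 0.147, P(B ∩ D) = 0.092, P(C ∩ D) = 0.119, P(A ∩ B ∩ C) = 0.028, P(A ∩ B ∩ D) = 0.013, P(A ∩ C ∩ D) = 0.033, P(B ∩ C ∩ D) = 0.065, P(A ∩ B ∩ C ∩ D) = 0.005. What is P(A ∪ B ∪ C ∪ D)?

Using inclusion–exclusion:
P(A ∪ B ∪ C ∪ D) = 0.431 + 0.291 + 0.344 + 0.392 − 0.062 − 0.157 − 0.130 − 0.147 − 0.092 − 0.119 + 0.028 + 0.013 + 0.033 + 0.065 − 0.005 = 0.885

0.885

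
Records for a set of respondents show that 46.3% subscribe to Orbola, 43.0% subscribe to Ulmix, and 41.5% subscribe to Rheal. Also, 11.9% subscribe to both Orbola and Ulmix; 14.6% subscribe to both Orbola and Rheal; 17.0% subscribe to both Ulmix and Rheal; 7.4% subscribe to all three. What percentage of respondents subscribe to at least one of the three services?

94.7%

P(at least one) = 46.3 + 43.0 + 41.5 − 11.9 − 14.6 − 17.0 + 7.4 = 94.7%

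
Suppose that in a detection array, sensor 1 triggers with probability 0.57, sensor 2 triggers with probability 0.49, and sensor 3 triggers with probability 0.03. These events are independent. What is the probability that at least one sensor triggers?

0.787279

Independence gives P(none) = ∏(1 − pᵢ).
P(none) = (1 − 0.57) × (1 − 0.49) × (1 − 0.03) = 0.43 × 0.51 × 0.97 = 0.212721
P(at least one) = 1 − 0.212721 = 0.787279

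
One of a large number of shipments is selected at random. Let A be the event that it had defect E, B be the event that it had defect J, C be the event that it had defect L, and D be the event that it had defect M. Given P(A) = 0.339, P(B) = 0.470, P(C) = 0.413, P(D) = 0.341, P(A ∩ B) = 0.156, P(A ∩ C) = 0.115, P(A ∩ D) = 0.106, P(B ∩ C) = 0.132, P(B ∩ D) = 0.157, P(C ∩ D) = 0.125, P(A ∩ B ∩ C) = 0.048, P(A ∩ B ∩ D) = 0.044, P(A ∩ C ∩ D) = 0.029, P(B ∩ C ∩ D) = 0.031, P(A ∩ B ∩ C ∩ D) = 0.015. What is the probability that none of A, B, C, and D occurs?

0.091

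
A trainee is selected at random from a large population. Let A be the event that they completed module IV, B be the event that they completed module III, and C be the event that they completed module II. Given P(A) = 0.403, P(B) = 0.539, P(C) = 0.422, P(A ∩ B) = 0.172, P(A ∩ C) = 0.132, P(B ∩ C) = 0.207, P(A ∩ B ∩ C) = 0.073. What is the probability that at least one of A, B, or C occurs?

Apply inclusion-exclusion:
P(A ∪ B ∪ C) = 0.403 + 0.539 + 0.422 − 0.172 − 0.132 − 0.207 + 0.073 = 0.926

0.926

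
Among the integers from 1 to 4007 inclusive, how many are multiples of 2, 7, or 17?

2390

2003 + 572 + 235 − 286 − 117 − 33 + 16 = 2390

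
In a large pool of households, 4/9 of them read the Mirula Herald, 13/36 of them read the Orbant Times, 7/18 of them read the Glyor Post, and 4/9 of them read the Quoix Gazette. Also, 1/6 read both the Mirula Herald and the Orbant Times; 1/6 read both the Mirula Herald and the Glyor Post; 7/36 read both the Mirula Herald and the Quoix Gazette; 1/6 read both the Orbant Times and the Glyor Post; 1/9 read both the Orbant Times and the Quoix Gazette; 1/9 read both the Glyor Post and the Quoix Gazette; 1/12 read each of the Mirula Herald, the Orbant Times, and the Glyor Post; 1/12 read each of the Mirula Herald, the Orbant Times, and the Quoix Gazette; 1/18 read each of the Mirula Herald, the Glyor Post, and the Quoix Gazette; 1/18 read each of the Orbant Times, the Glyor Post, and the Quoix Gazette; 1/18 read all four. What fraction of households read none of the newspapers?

1/18

P(union) = 4/9 + 13/36 + 7/18 + 4/9 − 1/6 − 1/6 − 7/36 − 1/6 − 1/9 − 1/9 + 1/12 + 1/12 + 1/18 + 1/18 − 1/18 = 17/18
P(none) = 1 − 17/18 = 1/18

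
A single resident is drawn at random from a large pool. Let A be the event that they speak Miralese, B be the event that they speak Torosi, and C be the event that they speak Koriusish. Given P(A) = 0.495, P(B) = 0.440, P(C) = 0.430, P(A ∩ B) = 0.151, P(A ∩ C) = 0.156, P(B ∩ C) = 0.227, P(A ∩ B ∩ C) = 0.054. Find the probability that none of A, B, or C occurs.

0.115

By inclusion–exclusion:
P(A ∪ B ∪ C) = 0.495 + 0.440 + 0.430 − 0.151 − 0.156 − 0.227 + 0.054 = 0.885
P(none) = 1 − 0.885 = 0.115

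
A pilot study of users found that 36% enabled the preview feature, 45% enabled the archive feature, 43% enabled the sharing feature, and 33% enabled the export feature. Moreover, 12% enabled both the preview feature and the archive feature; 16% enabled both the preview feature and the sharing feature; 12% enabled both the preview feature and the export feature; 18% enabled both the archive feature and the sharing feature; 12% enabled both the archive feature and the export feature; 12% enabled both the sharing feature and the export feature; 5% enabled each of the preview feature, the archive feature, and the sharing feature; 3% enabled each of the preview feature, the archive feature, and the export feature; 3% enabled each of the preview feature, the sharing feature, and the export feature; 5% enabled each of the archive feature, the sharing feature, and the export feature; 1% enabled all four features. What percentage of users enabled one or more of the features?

90%

Apply inclusion-exclusion:
P(union) = 36 + 45 + 43 + 33 − 12 − 16 − 12 − 18 − 12 − 12 + 5 + 3 + 3 + 5 − 1 = 90%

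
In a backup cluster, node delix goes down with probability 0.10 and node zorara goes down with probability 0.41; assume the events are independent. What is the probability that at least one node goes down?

P(none) = (1 − 0.10) × (1 − 0.41) = 0.90 × 0.59 = 0.531
P(at least one) = 1 − 0.531 = 0.469

0.469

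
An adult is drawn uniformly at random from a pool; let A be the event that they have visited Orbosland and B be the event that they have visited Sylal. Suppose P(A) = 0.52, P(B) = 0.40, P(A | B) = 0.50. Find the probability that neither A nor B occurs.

0.28

P(A ∩ B) = P(B)·P(A|B) = 0.40 × 0.50 = 0.20
P(A ∪ B) = 0.52 + 0.40 − 0.20 = 0.72
P(none) = 1 − 0.72 = 0.28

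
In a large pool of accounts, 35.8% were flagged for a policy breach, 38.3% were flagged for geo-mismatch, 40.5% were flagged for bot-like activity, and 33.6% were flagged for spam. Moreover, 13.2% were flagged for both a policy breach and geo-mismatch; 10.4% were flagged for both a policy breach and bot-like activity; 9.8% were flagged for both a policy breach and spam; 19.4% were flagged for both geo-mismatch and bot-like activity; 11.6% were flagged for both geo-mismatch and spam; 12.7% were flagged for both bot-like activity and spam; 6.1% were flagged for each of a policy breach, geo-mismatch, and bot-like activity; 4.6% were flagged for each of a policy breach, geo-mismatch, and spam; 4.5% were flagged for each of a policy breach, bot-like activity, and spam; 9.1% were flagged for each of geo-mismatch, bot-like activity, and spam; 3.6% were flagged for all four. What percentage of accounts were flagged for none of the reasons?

By inclusion–exclusion:
P(union) = 35.8 + 38.3 + 40.5 + 33.6 − 13.2 − 10.4 − 9.8 − 19.4 − 11.6 − 12.7 + 6.1 + 4.6 + 4.5 + 9.1 − 3.6 = 91.8%
P(none) = 100% − 91.8% = 8.2%

8.2%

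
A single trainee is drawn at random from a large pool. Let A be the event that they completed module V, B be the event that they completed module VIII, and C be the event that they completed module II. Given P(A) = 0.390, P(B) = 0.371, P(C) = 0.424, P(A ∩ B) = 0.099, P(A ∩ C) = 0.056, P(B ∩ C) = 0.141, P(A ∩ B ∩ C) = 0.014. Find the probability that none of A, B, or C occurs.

0.097

Using inclusion–exclusion:
P(A ∪ B ∪ C) = 0.390 + 0.371 + 0.424 − 0.099 − 0.056 − 0.141 + 0.014 = 0.903
P(none) = 1 − 0.903 = 0.097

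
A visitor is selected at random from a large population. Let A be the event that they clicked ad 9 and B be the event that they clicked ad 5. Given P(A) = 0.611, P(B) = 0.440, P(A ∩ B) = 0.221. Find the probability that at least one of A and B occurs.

By inclusion–exclusion:
P(A ∪ B) = 0.611 + 0.440 − 0.221 = 0.830

0.830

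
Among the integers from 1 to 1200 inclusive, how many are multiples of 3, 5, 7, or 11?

702

⌊1200/3⌋ + ⌊1200/5⌋ + ⌊1200/7⌋ + ⌊1200/11⌋ − ⌊1200/15⌋ − ⌊1200/21⌋ − ⌊1200/33⌋ − ⌊1200/35⌋ − ⌊1200/55⌋ − ⌊1200/77⌋ + ⌊1200/105⌋ + ⌊1200/165⌋ + ⌊1200/231⌋ + ⌊1200/385⌋ − ⌊1200/1155⌋ = 400 + 240 + 171 + 109 − 80 − 57 − 36 − 34 − 21 − 15 + 11 + 7 + 5 + 3 − 1 = 702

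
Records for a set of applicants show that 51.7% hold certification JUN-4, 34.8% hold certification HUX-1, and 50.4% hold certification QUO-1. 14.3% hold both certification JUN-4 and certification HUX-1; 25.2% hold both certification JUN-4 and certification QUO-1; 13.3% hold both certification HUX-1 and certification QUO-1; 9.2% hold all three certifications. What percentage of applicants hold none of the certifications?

6.7%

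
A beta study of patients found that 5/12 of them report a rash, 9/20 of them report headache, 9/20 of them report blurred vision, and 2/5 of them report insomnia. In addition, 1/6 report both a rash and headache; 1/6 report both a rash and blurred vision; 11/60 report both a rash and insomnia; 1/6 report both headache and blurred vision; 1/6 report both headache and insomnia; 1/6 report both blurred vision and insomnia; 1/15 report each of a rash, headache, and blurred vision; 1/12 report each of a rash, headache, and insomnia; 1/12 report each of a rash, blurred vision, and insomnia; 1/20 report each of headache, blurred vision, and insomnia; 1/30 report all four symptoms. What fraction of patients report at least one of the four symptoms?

19/20

P(at least one) = 5/12 + 9/20 + 9/20 + 2/5 − 1/6 − 1/6 − 11/60 − 1/6 − 1/6 − 1/6 + 1/15 + 1/12 + 1/12 + 1/20 − 1/30 = 19/20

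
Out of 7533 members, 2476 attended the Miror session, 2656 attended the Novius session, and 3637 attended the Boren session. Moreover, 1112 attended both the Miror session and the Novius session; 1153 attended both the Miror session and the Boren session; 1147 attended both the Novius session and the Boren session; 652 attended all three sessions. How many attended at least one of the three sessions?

Inclusion–exclusion gives
N(≥1) = 2476 + 2656 + 3637 − 1112 − 1153 − 1147 + 652 = 6009

6009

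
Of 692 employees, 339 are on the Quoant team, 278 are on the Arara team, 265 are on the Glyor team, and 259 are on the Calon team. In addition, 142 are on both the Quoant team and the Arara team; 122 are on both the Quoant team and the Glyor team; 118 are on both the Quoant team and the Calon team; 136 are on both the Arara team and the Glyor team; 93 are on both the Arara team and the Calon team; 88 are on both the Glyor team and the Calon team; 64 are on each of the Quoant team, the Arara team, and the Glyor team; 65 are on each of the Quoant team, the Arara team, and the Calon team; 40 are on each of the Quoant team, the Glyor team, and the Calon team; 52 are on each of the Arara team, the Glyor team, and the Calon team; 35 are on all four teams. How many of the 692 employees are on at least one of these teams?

|at least one| = 339 + 278 + 265 + 259 − 142 − 122 − 118 − 136 − 93 − 88 + 64 + 65 + 40 + 52 − 35 = 628

628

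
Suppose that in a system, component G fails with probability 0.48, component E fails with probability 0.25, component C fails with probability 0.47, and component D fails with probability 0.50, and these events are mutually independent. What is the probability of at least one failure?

0.89665

Independence gives P(none) = ∏(1 − pᵢ).
P(none) = (1 − 0.48) × (1 − 0.25) × (1 − 0.47) × (1 − 0.50) = 0.52 × 0.75 × 0.53 × 0.50 = 0.10335
P(at least one) = 1 − 0.10335 = 0.89665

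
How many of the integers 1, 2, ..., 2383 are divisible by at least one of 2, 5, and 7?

By inclusion–exclusion:
floor(2383/2) + floor(2383/5) + floor(2383/7) − floor(2383/10) − floor(2383/14) − floor(2383/35) + floor(2383/70) = 1191 + 476 + 340 − 238 − 170 − 68 + 34 = 1565

1565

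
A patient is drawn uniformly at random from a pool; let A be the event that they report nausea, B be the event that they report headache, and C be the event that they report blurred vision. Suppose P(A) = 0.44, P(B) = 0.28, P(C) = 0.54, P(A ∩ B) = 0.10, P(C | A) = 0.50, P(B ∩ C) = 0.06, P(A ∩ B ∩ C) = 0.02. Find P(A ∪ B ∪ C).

P(A ∩ C) = P(A)·P(C|A) = 0.44 × 0.50 = 0.22
By inclusion-exclusion,
P(A ∪ B ∪ C) = 0.44 + 0.28 + 0.54 − 0.10 − 0.22 − 0.06 + 0.02 = 0.90

0.90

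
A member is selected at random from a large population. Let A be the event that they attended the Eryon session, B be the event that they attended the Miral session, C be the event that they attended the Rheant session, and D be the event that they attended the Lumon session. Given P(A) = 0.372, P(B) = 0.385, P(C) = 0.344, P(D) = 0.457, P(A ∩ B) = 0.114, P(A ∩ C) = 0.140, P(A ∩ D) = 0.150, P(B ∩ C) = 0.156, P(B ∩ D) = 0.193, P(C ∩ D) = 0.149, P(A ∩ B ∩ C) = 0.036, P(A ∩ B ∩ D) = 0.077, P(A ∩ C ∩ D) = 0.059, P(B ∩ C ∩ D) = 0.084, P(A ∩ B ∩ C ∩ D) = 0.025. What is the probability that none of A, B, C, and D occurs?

0.113

Inclusion–exclusion gives
P(A ∪ B ∪ C ∪ D) = 0.372 + 0.385 + 0.344 + 0.457 − 0.114 − 0.140 − 0.150 − 0.156 − 0.193 − 0.149 + 0.036 + 0.077 + 0.059 + 0.084 − 0.025 = 0.887
P(none) = 1 − 0.887 = 0.113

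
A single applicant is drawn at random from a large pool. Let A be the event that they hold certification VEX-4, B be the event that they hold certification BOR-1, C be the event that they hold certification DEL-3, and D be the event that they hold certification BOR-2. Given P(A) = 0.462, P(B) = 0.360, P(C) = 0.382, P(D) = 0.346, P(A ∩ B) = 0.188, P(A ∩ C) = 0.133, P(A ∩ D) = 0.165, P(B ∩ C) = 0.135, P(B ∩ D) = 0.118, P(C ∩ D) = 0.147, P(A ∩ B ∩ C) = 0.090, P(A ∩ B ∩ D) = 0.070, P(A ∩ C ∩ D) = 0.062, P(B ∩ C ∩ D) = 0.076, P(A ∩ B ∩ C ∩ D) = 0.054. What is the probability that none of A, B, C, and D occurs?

By inclusion-exclusion,
P(A ∪ B ∪ C ∪ D) = 0.462 + 0.360 + 0.382 + 0.346 − 0.188 − 0.133 − 0.165 − 0.135 − 0.118 − 0.147 + 0.090 + 0.070 + 0.062 + 0.076 − 0.054 = 0.908
P(none) = 1 − 0.908 = 0.092

0.092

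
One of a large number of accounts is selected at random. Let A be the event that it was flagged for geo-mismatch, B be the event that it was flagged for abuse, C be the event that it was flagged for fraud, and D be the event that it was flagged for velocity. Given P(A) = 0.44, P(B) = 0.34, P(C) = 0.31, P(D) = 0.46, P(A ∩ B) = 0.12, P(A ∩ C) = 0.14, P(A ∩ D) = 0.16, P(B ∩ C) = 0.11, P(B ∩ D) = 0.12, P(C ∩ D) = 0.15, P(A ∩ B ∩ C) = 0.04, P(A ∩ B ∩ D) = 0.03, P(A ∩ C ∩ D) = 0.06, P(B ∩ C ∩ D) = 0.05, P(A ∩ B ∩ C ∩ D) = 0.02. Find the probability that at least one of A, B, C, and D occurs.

0.91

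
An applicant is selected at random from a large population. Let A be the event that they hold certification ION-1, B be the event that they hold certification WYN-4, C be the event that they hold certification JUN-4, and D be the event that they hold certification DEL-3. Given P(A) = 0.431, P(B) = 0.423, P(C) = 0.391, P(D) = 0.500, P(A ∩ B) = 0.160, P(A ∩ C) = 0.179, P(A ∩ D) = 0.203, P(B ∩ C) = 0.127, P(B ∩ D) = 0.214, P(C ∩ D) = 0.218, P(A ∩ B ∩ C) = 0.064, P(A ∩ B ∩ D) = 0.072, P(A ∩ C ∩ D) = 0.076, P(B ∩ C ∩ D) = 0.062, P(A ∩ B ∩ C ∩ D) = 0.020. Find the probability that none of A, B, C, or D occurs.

P(A ∪ B ∪ C ∪ D) = 0.431 + 0.423 + 0.391 + 0.500 − 0.160 − 0.179 − 0.203 − 0.127 − 0.214 − 0.218 + 0.064 + 0.072 + 0.076 + 0.062 − 0.020 = 0.898
P(none) = 1 − 0.898 = 0.102

0.102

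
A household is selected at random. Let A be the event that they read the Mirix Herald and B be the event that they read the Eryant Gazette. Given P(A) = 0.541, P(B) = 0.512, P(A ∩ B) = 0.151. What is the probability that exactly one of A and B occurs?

0.751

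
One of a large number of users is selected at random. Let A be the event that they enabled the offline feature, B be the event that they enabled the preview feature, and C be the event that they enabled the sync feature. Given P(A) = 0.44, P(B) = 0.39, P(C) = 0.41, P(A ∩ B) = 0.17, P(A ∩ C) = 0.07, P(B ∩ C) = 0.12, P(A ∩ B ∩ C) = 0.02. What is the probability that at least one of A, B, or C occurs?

By inclusion-exclusion,
P(A ∪ B ∪ C) = 0.44 + 0.39 + 0.41 − 0.17 − 0.07 − 0.12 + 0.02 = 0.90

0.90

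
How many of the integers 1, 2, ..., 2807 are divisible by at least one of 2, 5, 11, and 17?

1846

By inclusion-exclusion,
floor(2807/2) + floor(2807/5) + floor(2807/11) + floor(2807/17) − floor(2807/10) − floor(2807/22) − floor(2807/34) − floor(2807/55) − floor(2807/85) − floor(2807/187) + floor(2807/110) + floor(2807/170) + floor(2807/374) + floor(2807/935) − floor(2807/1870) = 1403 + 561 + 255 + 165 − 280 − 127 − 82 − 51 − 33 − 15 + 25 + 16 + 7 + 3 − 1 = 1846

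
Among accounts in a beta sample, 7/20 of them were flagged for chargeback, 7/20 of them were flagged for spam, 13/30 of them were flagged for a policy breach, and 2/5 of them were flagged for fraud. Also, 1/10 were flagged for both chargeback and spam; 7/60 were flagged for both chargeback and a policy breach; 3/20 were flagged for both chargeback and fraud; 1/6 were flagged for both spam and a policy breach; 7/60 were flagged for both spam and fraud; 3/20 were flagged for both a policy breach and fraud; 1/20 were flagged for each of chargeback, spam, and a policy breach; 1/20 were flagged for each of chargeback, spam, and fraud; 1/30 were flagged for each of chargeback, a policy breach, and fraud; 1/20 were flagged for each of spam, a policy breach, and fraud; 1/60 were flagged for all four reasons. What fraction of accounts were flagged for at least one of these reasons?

9/10

Apply inclusion-exclusion:
P(at least one) = 7/20 + 7/20 + 13/30 + 2/5 − 1/10 − 7/60 − 3/20 − 1/6 − 7/60 − 3/20 + 1/20 + 1/20 + 1/30 + 1/20 − 1/60 = 9/10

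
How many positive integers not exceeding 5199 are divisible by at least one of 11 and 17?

By inclusion-exclusion,
floor(5199/11) + floor(5199/17) − floor(5199/187) = 472 + 305 − 27 = 750

750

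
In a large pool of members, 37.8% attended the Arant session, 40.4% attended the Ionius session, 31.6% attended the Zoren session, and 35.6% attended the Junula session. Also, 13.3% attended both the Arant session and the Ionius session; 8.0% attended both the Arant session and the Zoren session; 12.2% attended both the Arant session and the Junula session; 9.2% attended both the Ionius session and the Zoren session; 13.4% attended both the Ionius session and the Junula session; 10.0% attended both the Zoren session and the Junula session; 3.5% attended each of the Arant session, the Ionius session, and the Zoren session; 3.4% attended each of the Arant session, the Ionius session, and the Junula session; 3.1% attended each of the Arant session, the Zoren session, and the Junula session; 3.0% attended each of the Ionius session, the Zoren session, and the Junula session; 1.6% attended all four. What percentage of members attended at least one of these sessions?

Using inclusion–exclusion:
P(≥1) = 37.8 + 40.4 + 31.6 + 35.6 − 13.3 − 8.0 − 12.2 − 9.2 − 13.4 − 10.0 + 3.5 + 3.4 + 3.1 + 3.0 − 1.6 = 90.7%

90.7%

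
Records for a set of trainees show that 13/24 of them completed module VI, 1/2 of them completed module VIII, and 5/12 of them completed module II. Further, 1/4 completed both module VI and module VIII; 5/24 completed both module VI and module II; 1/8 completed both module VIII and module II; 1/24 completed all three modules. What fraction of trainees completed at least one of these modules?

P(≥1) = 13/24 + 1/2 + 5/12 − 1/4 − 5/24 − 1/8 + 1/24 = 11/12

11/12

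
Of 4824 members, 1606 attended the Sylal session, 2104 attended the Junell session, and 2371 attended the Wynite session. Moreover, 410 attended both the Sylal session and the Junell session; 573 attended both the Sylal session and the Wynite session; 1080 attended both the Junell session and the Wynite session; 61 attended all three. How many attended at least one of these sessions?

4079

Inclusion–exclusion gives
|at least one| = 1606 + 2104 + 2371 − 410 − 573 − 1080 + 61 = 4079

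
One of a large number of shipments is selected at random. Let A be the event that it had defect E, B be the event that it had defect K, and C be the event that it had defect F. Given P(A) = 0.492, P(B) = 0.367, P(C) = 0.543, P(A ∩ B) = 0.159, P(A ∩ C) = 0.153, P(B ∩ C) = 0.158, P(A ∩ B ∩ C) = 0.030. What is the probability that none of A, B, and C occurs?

0.038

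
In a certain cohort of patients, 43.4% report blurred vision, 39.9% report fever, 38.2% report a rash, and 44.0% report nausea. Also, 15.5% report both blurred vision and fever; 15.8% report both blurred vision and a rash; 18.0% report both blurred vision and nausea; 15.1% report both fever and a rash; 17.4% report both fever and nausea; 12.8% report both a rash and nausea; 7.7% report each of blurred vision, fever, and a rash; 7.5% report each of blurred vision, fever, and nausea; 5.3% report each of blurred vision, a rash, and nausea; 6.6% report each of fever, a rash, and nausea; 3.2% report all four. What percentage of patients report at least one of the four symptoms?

94.8%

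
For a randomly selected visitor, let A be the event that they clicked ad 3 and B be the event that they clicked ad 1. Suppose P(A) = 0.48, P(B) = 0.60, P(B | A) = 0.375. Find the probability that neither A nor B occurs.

0.10

P(A ∩ B) = P(A)·P(B|A) = 0.48 × 0.375 = 0.18
Inclusion–exclusion gives
P(A ∪ B) = 0.48 + 0.60 − 0.18 = 0.90
P(none) = 1 − 0.90 = 0.10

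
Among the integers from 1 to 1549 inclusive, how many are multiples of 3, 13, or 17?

652

⌊1549/3⌋ + ⌊1549/13⌋ + ⌊1549/17⌋ − ⌊1549/39⌋ − ⌊1549/51⌋ − ⌊1549/221⌋ + ⌊1549/663⌋ = 516 + 119 + 91 − 39 − 30 − 7 + 2 = 652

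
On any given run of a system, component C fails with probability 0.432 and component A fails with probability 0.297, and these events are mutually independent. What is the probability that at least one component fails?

0.600696

P(none) = (1 − 0.432) × (1 − 0.297) = 0.568 × 0.703 = 0.399304
P(at least one) = 1 − 0.399304 = 0.600696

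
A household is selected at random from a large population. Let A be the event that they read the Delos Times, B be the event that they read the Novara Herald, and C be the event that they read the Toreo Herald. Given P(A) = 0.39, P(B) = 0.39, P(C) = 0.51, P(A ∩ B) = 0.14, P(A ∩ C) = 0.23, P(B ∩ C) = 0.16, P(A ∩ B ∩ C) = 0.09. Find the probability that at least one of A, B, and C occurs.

0.85

P(A ∪ B ∪ C) = 0.39 + 0.39 + 0.51 − 0.14 − 0.23 − 0.16 + 0.09 = 0.85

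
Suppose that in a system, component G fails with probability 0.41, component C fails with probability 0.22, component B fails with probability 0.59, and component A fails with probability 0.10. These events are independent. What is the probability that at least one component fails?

0.8301862

P(none) = (1 − 0.41) × (1 − 0.22) × (1 − 0.59) × (1 − 0.10) = 0.59 × 0.78 × 0.41 × 0.90 = 0.1698138
P(at least one) = 1 − 0.1698138 = 0.8301862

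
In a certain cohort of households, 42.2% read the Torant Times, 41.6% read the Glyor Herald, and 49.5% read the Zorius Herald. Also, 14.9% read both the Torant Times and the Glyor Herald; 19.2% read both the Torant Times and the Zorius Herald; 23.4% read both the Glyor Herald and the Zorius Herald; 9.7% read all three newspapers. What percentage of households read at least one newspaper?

85.5%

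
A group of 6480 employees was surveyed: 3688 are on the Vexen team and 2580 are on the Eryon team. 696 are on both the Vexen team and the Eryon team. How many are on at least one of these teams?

Inclusion–exclusion gives
N(≥1) = 3688 + 2580 − 696 = 5572

5572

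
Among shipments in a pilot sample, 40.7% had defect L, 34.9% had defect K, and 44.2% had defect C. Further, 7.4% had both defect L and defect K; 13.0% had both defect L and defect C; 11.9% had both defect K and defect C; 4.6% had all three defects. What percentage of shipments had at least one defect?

92.1%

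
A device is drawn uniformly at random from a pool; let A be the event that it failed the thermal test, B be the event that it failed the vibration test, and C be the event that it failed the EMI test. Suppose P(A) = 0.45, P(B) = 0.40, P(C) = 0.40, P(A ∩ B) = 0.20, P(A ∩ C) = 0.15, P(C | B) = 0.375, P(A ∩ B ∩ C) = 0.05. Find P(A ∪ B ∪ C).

P(B ∩ C) = P(B)·P(C|B) = 0.40 × 0.375 = 0.15
P(A ∪ B ∪ C) = 0.45 + 0.40 + 0.40 − 0.20 − 0.15 − 0.15 + 0.05 = 0.80

0.80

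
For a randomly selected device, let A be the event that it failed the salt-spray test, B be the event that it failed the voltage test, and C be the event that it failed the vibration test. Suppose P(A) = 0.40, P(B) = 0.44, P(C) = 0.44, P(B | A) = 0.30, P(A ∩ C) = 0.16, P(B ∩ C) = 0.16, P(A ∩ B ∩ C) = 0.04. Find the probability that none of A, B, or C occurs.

0.12

P(A ∩ B) = P(A)·P(B|A) = 0.40 × 0.30 = 0.12
Apply inclusion-exclusion:
P(A ∪ B ∪ C) = 0.40 + 0.44 + 0.44 − 0.12 − 0.16 − 0.16 + 0.04 = 0.88
P(none) = 1 − 0.88 = 0.12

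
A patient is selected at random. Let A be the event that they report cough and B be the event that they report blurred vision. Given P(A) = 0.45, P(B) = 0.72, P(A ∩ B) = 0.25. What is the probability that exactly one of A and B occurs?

0.67

By inclusion–exclusion (exactly-one form):
P(exactly one) = 0.45 + 0.72 − 2·0.25 = 0.67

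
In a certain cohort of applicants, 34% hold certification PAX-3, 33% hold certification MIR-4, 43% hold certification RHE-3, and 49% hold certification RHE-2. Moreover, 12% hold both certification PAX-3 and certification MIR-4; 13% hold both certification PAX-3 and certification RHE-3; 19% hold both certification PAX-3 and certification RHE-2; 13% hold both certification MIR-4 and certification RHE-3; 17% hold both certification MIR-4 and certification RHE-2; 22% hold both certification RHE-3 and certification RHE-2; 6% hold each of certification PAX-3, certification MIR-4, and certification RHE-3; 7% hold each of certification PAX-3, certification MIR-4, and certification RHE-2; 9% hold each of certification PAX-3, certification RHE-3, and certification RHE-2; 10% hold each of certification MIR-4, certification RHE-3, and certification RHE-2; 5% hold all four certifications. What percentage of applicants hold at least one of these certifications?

90%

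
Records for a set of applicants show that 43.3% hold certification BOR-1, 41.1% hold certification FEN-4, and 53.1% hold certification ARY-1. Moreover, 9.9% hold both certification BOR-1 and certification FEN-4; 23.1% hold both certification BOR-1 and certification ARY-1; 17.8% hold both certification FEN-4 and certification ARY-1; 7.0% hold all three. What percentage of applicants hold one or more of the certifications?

Using inclusion–exclusion:
P(at least one) = 43.3 + 41.1 + 53.1 − 9.9 − 23.1 − 17.8 + 7.0 = 93.7%

93.7%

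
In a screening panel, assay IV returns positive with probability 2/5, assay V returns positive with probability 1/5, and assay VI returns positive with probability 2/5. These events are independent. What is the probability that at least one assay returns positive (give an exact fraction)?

89/125

Independence gives P(none) = ∏(1 − pᵢ).
P(none) = (1 − 2/5) × (1 − 1/5) × (1 − 2/5) = 3/5 × 4/5 × 3/5 = 36/125
P(at least one) = 1 − 36/125 = 89/125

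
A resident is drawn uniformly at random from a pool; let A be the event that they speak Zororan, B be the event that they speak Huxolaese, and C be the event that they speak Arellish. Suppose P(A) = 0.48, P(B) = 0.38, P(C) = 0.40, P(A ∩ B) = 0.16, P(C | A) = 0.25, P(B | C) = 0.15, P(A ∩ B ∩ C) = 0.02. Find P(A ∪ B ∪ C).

0.94

P(A ∩ C) = P(A)·P(C|A) = 0.48 × 0.25 = 0.12
P(B ∩ C) = P(C)·P(B|C) = 0.40 × 0.15 = 0.06
Inclusion–exclusion gives
P(A ∪ B ∪ C) = 0.48 + 0.38 + 0.40 − 0.16 − 0.12 − 0.06 + 0.02 = 0.94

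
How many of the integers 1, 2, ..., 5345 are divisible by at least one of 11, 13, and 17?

By inclusion–exclusion:
⌊5345/11⌋ + ⌊5345/13⌋ + ⌊5345/17⌋ − ⌊5345/143⌋ − ⌊5345/187⌋ − ⌊5345/221⌋ + ⌊5345/2431⌋ = 485 + 411 + 314 − 37 − 28 − 24 + 2 = 1123

1123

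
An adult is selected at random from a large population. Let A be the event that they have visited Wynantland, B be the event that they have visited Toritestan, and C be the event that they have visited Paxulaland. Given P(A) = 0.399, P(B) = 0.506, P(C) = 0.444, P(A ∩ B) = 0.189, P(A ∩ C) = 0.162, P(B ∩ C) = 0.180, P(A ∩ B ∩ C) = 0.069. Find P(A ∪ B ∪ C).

0.887

P(A ∪ B ∪ C) = 0.399 + 0.506 + 0.444 − 0.189 − 0.162 − 0.180 + 0.069 = 0.887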